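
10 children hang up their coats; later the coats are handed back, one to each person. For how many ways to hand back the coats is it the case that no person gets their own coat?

Use !n = (n-1)(!(n-1) + !(n-2)).
!10 = 9·(133496 + 14833) = 9·148329 = 1334961

1334961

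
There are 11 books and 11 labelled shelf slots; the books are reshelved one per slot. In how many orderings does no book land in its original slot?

!11 is the nearest integer to 11!/e.
11! = 39916800, and 39916800/e ≈ 14684570.08, so !11 = 14684570.

14684570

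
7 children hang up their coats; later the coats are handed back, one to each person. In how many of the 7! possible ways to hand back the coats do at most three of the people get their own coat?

Sum C(7,i)·!(7-i) for i = 0..3:
  i=0: C(7,0)·!7 = 1·1854 = 1854
  i=1: C(7,1)·!6 = 7·265 = 1855
  i=2: C(7,2)·!5 = 21·44 = 924
  i=3: C(7,3)·!4 = 35·9 = 315
Total = 4948.

4948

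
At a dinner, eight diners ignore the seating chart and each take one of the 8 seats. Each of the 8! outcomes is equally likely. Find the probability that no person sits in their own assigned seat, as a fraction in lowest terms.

2119/5760

Favorable outcomes: !8 = 14833.
Total outcomes: 8! = 40320.
Probability = 14833/40320 = 2119/5760.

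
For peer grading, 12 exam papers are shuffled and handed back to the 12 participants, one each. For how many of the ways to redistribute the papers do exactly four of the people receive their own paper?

7342335

Pick the 4 fixed positions: C(12,4) = 495 ways.
The remaining 8 must be deranged: !8 = 14833.
Total: 495 × 14833 = 7342335.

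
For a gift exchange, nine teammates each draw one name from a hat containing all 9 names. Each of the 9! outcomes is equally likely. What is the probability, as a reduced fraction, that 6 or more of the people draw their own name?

Favorable outcomes: Σ_{i≥6} C(9,i)·!(9-i) = 84·2 + 36·1 + 9·0 + 1·1 = 205.
Total outcomes: 9! = 362880.
Probability = 205/362880 = 41/72576.

41/72576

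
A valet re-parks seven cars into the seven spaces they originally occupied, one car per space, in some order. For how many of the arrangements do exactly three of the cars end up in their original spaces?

315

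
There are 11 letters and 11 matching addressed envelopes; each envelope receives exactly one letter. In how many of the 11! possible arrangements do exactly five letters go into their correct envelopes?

122430

Choose which 5 of the 11 are fixed: C(11,5) = 462.
The other 6 form a derangement: !6 = 265.
Total: 462 × 265 = 122430.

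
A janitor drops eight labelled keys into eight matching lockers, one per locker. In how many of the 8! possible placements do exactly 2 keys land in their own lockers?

7420

Pick the 2 fixed positions: C(8,2) = 28 ways.
The remaining 6 must be deranged: !6 = 265.
Total: 28 × 265 = 7420.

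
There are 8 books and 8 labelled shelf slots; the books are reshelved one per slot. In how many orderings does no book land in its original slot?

14833

Recurrence: !8 = 7·(!7 + !6).
!8 = 7·(1854 + 265) = 7·2119 = 14833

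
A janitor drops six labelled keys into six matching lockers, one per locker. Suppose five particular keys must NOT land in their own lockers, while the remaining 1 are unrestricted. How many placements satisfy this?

Let A_j be the event that the j-th constrained one is fixed. By inclusion-exclusion over the 5 events:
Σ_{j=0}^{5} (-1)^j C(5,j)(6-j)!
= C(5,0)·6! - C(5,1)·5! + C(5,2)·4! - C(5,3)·3! + C(5,4)·2! - C(5,5)·1!
= 720 - 600 + 240 - 60 + 10 - 1
= 309

309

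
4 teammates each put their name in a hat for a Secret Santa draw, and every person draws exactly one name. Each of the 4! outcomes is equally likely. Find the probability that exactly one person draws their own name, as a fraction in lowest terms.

Favorable outcomes: C(4,1)·!3 = 4·2 = 8.
Total outcomes: 4! = 24.
Probability = 8/24 = 1/3.

1/3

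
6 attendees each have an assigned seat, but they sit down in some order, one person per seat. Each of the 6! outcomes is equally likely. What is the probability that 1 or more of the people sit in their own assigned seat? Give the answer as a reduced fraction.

91/144

Favorable outcomes: Σ_{i≥1} C(6,i)·!(6-i) = 6·44 + 15·9 + 20·2 + 15·1 + 6·0 + 1·1 = 455.
Total outcomes: 6! = 720.
Probability = 455/720 = 91/144.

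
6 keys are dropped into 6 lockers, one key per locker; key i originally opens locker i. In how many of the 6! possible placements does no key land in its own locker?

265

Recurrence: !6 = 5·(!5 + !4).
!6 = 5·(44 + 9) = 5·53 = 265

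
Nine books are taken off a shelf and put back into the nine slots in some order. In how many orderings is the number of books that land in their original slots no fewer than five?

Sum C(9,i)·!(9-i) for i = 5..9:
  i=5: C(9,5)·!4 = 126·9 = 1134
  i=6: C(9,6)·!3 = 84·2 = 168
  i=7: C(9,7)·!2 = 36·1 = 36
  i=8: C(9,8)·!1 = 9·0 = 0
  i=9: C(9,9)·!0 = 1·1 = 1
Total = 1339.

1339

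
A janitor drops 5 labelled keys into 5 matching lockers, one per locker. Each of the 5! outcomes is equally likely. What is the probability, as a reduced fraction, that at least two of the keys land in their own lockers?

31/120

Favorable outcomes: Σ_{i≥2} C(5,i)·!(5-i) = 10·2 + 10·1 + 5·0 + 1·1 = 31.
Total outcomes: 5! = 120.
Probability = 31/120 = 31/120.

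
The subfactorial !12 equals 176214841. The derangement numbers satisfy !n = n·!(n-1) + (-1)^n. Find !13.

2290792932

!13 = 13·176214841 - 1 = 2290792932.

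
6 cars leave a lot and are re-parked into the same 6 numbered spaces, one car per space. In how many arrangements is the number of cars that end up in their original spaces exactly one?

264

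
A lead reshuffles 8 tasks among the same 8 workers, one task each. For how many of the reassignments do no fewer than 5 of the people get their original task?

# with exactly i fixed is C(8,i)·!(8-i); sum over i=5..8:
  i=5: C(8,5)·!3 = 56·2 = 112
  i=6: C(8,6)·!2 = 28·1 = 28
  i=7: C(8,7)·!1 = 8·0 = 0
  i=8: C(8,8)·!0 = 1·1 = 1
Total = 141.

141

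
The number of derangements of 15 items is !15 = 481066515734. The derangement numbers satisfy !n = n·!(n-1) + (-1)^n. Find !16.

7697064251745

!16 = 16·481066515734 + 1 = 7697064251745.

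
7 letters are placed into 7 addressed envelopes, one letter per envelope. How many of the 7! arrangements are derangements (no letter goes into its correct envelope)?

1854

Use !n = (n-1)(!(n-1) + !(n-2)).
!7 = 6·(265 + 44) = 6·309 = 1854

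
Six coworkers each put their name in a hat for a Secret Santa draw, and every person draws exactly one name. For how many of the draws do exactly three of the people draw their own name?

40

Choose which 3 of the 6 are fixed: C(6,3) = 20.
The remaining 3 must be deranged: !3 = 2.
Total: 20 × 2 = 40.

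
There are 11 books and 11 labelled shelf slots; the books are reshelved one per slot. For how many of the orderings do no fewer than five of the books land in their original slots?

# with exactly i fixed is C(11,i)·!(11-i); sum over i=5..11:
  i=5: C(11,5)·!6 = 462·265 = 122430
  i=6: C(11,6)·!5 = 462·44 = 20328
  i=7: C(11,7)·!4 = 330·9 = 2970
  i=8: C(11,8)·!3 = 165·2 = 330
  i=9: C(11,9)·!2 = 55·1 = 55
  i=10: C(11,10)·!1 = 11·0 = 0
  i=11: C(11,11)·!0 = 1·1 = 1
Total = 146114.

146114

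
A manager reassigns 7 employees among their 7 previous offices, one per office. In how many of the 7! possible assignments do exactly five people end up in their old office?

Pick the 5 fixed positions: C(7,5) = 21 ways.
The other 2 form a derangement: !2 = 1.
Total: 21 × 1 = 21.

21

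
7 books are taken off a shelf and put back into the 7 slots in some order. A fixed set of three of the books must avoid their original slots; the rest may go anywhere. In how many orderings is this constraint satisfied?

3216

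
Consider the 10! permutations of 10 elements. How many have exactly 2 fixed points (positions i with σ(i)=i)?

667485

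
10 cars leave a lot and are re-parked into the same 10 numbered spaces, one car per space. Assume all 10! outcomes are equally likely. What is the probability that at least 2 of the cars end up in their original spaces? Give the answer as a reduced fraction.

958879/3628800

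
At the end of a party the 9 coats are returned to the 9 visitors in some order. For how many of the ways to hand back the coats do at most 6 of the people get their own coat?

# with exactly i fixed is C(9,i)·!(9-i); sum over i=0..6:
  i=0: C(9,0)·!9 = 1·133496 = 133496
  i=1: C(9,1)·!8 = 9·14833 = 133497
  i=2: C(9,2)·!7 = 36·1854 = 66744
  i=3: C(9,3)·!6 = 84·265 = 22260
  i=4: C(9,4)·!5 = 126·44 = 5544
  i=5: C(9,5)·!4 = 126·9 = 1134
  i=6: C(9,6)·!3 = 84·2 = 168
Total = 362843.

362843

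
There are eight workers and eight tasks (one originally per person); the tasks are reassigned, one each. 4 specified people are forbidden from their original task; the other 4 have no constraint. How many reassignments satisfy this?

24024

Inclusion-exclusion on the 4 forbidden self-matches:
Σ_{j=0}^{4} (-1)^j C(4,j)(8-j)!
= C(4,0)·8! - C(4,1)·7! + C(4,2)·6! - C(4,3)·5! + C(4,4)·4!
= 40320 - 20160 + 4320 - 480 + 24
= 24024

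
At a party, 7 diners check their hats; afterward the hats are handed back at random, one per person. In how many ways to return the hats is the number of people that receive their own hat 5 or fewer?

5039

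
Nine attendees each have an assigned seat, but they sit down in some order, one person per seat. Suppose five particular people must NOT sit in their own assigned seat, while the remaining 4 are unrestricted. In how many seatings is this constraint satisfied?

205056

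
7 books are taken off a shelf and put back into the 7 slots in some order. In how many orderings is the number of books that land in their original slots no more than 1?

3709

Sum C(7,i)·!(7-i) for i = 0..1:
  i=0: C(7,0)·!7 = 1·1854 = 1854
  i=1: C(7,1)·!6 = 7·265 = 1855
Total = 3709.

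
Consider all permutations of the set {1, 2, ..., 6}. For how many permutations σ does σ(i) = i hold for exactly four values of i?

Choose which 4 of the 6 are fixed: C(6,4) = 15.
The other 2 form a derangement: !2 = 1.
Total: 15 × 1 = 15.

15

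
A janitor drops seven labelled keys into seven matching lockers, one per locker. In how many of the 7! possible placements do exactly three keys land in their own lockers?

315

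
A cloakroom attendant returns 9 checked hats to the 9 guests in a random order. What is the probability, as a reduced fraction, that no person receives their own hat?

16687/45360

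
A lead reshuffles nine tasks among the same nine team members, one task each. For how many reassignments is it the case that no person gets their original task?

133496

!9 is the nearest integer to 9!/e.
9! = 362880, and 362880/e ≈ 133496.09, so !9 = 133496.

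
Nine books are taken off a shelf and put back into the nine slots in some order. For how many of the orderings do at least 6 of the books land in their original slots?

205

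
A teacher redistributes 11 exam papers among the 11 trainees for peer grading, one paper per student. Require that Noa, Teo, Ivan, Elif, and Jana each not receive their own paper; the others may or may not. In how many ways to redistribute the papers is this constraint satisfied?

Inclusion-exclusion on the 5 forbidden self-matches:
Σ_{j=0}^{5} (-1)^j C(5,j)(11-j)!
= C(5,0)·11! - C(5,1)·10! + C(5,2)·9! - C(5,3)·8! + C(5,4)·7! - C(5,5)·6!
= 39916800 - 18144000 + 3628800 - 403200 + 25200 - 720
= 25022880

25022880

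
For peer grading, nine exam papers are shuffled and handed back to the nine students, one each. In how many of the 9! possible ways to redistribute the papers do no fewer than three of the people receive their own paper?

Sum C(9,i)·!(9-i) for i = 3..9:
  i=3: C(9,3)·!6 = 84·265 = 22260
  i=4: C(9,4)·!5 = 126·44 = 5544
  i=5: C(9,5)·!4 = 126·9 = 1134
  i=6: C(9,6)·!3 = 84·2 = 168
  i=7: C(9,7)·!2 = 36·1 = 36
  i=8: C(9,8)·!1 = 9·0 = 0
  i=9: C(9,9)·!0 = 1·1 = 1
Total = 29143.

29143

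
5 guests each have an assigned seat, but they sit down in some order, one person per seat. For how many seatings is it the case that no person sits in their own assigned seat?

44

The subfactorial !5 = [5!/e] (nearest integer).
5! = 120, and 120/e ≈ 44.15, so !5 = 44.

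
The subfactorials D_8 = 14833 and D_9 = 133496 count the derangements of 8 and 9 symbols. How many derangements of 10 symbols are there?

1334961

D_10 = (10-1)·(D_9 + D_8) = 9·(133496 + 14833) = 9·148329 = 1334961.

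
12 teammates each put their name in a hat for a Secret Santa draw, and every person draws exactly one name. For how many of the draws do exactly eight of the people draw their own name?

4455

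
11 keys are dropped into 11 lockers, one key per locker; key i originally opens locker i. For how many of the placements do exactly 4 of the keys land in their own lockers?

611820

Choose which 4 of the 11 are fixed: C(11,4) = 330.
The other 7 form a derangement: !7 = 1854.
Total: 330 × 1854 = 611820.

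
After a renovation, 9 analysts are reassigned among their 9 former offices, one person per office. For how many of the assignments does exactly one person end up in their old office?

133497

Choose which one of the 9 is fixed: C(9,1) = 9.
The other 8 form a derangement: !8 = 14833.
Total: 9 × 14833 = 133497.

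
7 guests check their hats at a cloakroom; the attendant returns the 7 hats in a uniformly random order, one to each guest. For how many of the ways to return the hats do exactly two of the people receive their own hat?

924

Choose which 2 of the 7 are fixed: C(7,2) = 21.
The remaining 5 must be deranged: !5 = 44.
Total: 21 × 44 = 924.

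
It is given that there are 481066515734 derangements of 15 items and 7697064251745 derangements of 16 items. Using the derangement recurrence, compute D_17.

D_17 = (17-1)·(D_16 + D_15) = 16·(7697064251745 + 481066515734) = 16·8178130767479 = 130850092279664.

130850092279664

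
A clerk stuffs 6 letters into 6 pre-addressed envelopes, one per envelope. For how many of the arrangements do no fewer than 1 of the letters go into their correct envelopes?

Sum C(6,i)·!(6-i) for i = 1..6:
  i=1: C(6,1)·!5 = 6·44 = 264
  i=2: C(6,2)·!4 = 15·9 = 135
  i=3: C(6,3)·!3 = 20·2 = 40
  i=4: C(6,4)·!2 = 15·1 = 15
  i=5: C(6,5)·!1 = 6·0 = 0
  i=6: C(6,6)·!0 = 1·1 = 1
Total = 455.

455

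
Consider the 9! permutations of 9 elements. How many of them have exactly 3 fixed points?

22260

Choose which 3 of the 9 are fixed: C(9,3) = 84.
The remaining 6 must be deranged: !6 = 265.
Total: 84 × 265 = 22260.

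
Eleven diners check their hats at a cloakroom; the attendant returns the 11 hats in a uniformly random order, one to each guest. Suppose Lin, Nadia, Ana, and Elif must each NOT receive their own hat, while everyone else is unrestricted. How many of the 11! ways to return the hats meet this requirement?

27422640

Let A_j be the event that the j-th constrained one is fixed. By inclusion-exclusion over the 4 events:
Σ_{j=0}^{4} (-1)^j C(4,j)(11-j)!
= C(4,0)·11! - C(4,1)·10! + C(4,2)·9! - C(4,3)·8! + C(4,4)·7!
= 39916800 - 14515200 + 2177280 - 161280 + 5040
= 27422640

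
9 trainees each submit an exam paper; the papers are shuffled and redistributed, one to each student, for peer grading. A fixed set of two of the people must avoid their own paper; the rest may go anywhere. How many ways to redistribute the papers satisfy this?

287280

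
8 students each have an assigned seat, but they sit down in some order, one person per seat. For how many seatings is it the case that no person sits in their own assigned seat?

14833

The subfactorial !8 = [8!/e] (nearest integer).
8! = 40320, and 40320/e ≈ 14832.90, so !8 = 14833.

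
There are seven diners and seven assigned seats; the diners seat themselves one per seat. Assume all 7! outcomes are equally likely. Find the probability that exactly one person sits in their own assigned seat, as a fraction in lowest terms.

53/144

Favorable outcomes: C(7,1)·!6 = 7·265 = 1855.
Total outcomes: 7! = 5040.
Probability = 1855/5040 = 53/144.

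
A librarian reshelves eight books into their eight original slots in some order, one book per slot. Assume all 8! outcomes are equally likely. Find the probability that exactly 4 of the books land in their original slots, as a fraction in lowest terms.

1/64

Favorable outcomes: C(8,4)·!4 = 70·9 = 630.
Total outcomes: 8! = 40320.
Probability = 630/40320 = 1/64.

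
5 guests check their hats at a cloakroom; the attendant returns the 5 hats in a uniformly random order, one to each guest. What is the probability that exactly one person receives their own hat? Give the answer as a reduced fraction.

Favorable outcomes: C(5,1)·!4 = 5·9 = 45.
Total outcomes: 5! = 120.
Probability = 45/120 = 3/8.

3/8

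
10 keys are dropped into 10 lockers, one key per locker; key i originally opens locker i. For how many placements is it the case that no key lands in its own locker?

1334961

Recurrence: !10 = 9·(!9 + !8).
!10 = 9·(133496 + 14833) = 9·148329 = 1334961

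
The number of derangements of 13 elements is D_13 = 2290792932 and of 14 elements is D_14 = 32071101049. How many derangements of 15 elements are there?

D_15 = (15-1)·(D_14 + D_13) = 14·(32071101049 + 2290792932) = 14·34361893981 = 481066515734.

481066515734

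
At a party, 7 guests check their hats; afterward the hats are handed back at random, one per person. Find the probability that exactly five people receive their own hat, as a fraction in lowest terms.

1/240

Favorable outcomes: C(7,5)·!2 = 21·1 = 21.
Total outcomes: 7! = 5040.
Probability = 21/5040 = 1/240.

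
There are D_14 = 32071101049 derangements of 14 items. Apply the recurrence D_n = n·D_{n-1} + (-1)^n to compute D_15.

D_15 = 15·32071101049 - 1 = 481066515734.

481066515734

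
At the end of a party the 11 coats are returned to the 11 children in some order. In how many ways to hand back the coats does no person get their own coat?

Use !n = n·!(n-1) + (-1)^n.
!11 = 11·1334961 - 1 = 14684570

14684570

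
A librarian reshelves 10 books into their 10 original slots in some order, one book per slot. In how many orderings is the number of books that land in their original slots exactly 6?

1890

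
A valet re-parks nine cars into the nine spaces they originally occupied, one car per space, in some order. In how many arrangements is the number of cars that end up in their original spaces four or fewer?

# with exactly i fixed is C(9,i)·!(9-i); sum over i=0..4:
  i=0: C(9,0)·!9 = 1·133496 = 133496
  i=1: C(9,1)·!8 = 9·14833 = 133497
  i=2: C(9,2)·!7 = 36·1854 = 66744
  i=3: C(9,3)·!6 = 84·265 = 22260
  i=4: C(9,4)·!5 = 126·44 = 5544
Total = 361541.

361541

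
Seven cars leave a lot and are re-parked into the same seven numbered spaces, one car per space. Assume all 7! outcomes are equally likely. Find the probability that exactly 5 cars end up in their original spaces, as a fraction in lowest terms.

1/240

Favorable outcomes: C(7,5)·!2 = 21·1 = 21.
Total outcomes: 7! = 5040.
Probability = 21/5040 = 1/240.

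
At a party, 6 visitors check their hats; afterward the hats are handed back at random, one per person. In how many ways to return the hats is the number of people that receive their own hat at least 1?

455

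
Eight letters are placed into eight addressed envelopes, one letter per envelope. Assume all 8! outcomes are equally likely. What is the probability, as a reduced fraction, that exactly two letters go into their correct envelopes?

Favorable outcomes: C(8,2)·!6 = 28·265 = 7420.
Total outcomes: 8! = 40320.
Probability = 7420/40320 = 53/288.

53/288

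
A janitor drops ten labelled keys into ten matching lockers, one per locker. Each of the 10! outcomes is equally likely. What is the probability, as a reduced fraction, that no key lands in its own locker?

16481/44800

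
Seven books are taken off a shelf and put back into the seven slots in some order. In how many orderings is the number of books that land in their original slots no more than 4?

# with exactly i fixed is C(7,i)·!(7-i); sum over i=0..4:
  i=0: C(7,0)·!7 = 1·1854 = 1854
  i=1: C(7,1)·!6 = 7·265 = 1855
  i=2: C(7,2)·!5 = 21·44 = 924
  i=3: C(7,3)·!4 = 35·9 = 315
  i=4: C(7,4)·!3 = 35·2 = 70
Total = 5018.

5018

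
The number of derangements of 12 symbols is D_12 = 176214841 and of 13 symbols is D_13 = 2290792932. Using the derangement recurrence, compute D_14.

32071101049

D_14 = (14-1)·(D_13 + D_12) = 13·(2290792932 + 176214841) = 13·2467007773 = 32071101049.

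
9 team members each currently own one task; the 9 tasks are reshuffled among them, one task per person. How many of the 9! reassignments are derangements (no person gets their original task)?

133496

!9 = 9! · Σ_{k=0}^{9} (-1)^k/k!
= 9! - 9!/1! + 9!/2! - 9!/3! + 9!/4! - 9!/5! + 9!/6! - 9!/7! + 9!/8! - 9!/9!
= 362880 - 362880 + 181440 - 60480 + 15120 - 3024 + 504 - 72 + 9 - 1
= 133496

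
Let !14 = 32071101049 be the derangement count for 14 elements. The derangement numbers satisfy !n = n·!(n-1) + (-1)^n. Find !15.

!15 = 15·32071101049 - 1 = 481066515734.

481066515734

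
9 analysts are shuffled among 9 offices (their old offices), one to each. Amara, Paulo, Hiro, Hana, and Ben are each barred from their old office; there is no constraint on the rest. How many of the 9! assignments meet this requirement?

205056

Let A_j be the event that the j-th constrained one is fixed. By inclusion-exclusion over the 5 events:
Σ_{j=0}^{5} (-1)^j C(5,j)(9-j)!
= C(5,0)·9! - C(5,1)·8! + C(5,2)·7! - C(5,3)·6! + C(5,4)·5! - C(5,5)·4!
= 362880 - 201600 + 50400 - 7200 + 600 - 24
= 205056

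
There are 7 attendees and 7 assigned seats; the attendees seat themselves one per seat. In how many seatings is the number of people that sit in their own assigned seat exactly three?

315

Pick the 3 fixed positions: C(7,3) = 35 ways.
The remaining 4 must be deranged: !4 = 9.
Total: 35 × 9 = 315.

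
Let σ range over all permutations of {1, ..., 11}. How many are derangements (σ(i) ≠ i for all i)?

Use !n = n·!(n-1) + (-1)^n.
!11 = 11·1334961 - 1 = 14684570

14684570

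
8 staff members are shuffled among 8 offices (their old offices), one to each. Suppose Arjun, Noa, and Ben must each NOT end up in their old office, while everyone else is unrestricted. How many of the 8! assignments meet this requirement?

27240

Inclusion-exclusion on the 3 forbidden self-matches:
Σ_{j=0}^{3} (-1)^j C(3,j)(8-j)!
= C(3,0)·8! - C(3,1)·7! + C(3,2)·6! - C(3,3)·5!
= 40320 - 15120 + 2160 - 120
= 27240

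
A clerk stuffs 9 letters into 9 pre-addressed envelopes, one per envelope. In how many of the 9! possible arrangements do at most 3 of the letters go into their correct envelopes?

355997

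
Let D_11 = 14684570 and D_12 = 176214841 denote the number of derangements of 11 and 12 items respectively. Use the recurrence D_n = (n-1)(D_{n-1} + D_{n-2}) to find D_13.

2290792932

D_13 = (13-1)·(D_12 + D_11) = 12·(176214841 + 14684570) = 12·190899411 = 2290792932.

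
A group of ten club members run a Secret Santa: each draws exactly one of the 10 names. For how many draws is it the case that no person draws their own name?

The subfactorial !10 = [10!/e] (nearest integer).
10! = 3628800, and 3628800/e ≈ 1334960.92, so !10 = 1334961.

1334961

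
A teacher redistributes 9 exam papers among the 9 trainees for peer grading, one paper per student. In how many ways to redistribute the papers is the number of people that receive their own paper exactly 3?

22260

Pick the 3 fixed positions: C(9,3) = 84 ways.
The other 6 form a derangement: !6 = 265.
Total: 84 × 265 = 22260.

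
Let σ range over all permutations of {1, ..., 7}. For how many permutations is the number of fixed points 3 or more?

407

# with exactly i fixed is C(7,i)·!(7-i); sum over i=3..7:
  i=3: C(7,3)·!4 = 35·9 = 315
  i=4: C(7,4)·!3 = 35·2 = 70
  i=5: C(7,5)·!2 = 21·1 = 21
  i=6: C(7,6)·!1 = 7·0 = 0
  i=7: C(7,7)·!0 = 1·1 = 1
Total = 407.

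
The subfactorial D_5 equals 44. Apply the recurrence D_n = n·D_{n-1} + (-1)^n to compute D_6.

265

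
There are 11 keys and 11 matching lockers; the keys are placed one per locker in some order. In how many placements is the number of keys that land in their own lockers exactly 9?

Pick the 9 fixed positions: C(11,9) = 55 ways.
The other 2 form a derangement: !2 = 1.
Total: 55 × 1 = 55.

55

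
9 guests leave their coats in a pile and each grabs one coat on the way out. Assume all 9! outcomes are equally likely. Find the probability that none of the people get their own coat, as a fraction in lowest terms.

16687/45360

Favorable outcomes: !9 = 133496.
Total outcomes: 9! = 362880.
Probability = 133496/362880 = 16687/45360.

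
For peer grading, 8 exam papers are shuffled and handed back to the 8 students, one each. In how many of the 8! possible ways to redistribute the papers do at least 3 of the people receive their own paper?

3235

Sum C(8,i)·!(8-i) for i = 3..8:
  i=3: C(8,3)·!5 = 56·44 = 2464
  i=4: C(8,4)·!4 = 70·9 = 630
  i=5: C(8,5)·!3 = 56·2 = 112
  i=6: C(8,6)·!2 = 28·1 = 28
  i=7: C(8,7)·!1 = 8·0 = 0
  i=8: C(8,8)·!0 = 1·1 = 1
Total = 3235.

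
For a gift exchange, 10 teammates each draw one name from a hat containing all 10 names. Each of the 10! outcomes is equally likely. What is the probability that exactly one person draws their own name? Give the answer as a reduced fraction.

Favorable outcomes: C(10,1)·!9 = 10·133496 = 1334960.
Total outcomes: 10! = 3628800.
Probability = 1334960/3628800 = 16687/45360.

16687/45360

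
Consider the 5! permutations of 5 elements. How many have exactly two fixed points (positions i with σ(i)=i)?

20

Pick the 2 fixed positions: C(5,2) = 10 ways.
The other 3 form a derangement: !3 = 2.
Total: 10 × 2 = 20.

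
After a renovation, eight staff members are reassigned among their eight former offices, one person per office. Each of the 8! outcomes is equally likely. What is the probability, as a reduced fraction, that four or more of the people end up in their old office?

Favorable outcomes: Σ_{i≥4} C(8,i)·!(8-i) = 70·9 + 56·2 + 28·1 + 8·0 + 1·1 = 771.
Total outcomes: 8! = 40320.
Probability = 771/40320 = 257/13440.

257/13440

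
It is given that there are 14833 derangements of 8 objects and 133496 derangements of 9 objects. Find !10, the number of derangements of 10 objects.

1334961

!10 = (10-1)·(!9 + !8) = 9·(133496 + 14833) = 9·148329 = 1334961.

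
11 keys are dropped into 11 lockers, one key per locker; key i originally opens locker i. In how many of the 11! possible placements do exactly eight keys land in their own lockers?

330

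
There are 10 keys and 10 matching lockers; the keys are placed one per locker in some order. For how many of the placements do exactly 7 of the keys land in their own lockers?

Choose which 7 of the 10 are fixed: C(10,7) = 120.
The remaining 3 must be deranged: !3 = 2.
Total: 120 × 2 = 240.

240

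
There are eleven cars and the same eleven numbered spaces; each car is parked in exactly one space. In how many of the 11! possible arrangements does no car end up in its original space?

The number of derangements of 11 is !11 = Σ_{k=0}^{11} (-1)^k·11!/k!
= 11! - 11!/1! + 11!/2! - 11!/3! + 11!/4! - 11!/5! + 11!/6! - 11!/7! + 11!/8! - 11!/9! + 11!/10! - 11!/11!
= 39916800 - 39916800 + 19958400 - 6652800 + 1663200 - 332640 + 55440 - 7920 + 990 - 110 + 11 - 1
= 14684570

14684570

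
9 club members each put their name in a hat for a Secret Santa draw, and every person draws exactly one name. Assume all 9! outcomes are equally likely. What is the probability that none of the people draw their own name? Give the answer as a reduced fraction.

16687/45360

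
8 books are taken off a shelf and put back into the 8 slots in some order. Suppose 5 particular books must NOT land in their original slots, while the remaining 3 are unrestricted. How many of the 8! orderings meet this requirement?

Inclusion-exclusion on the 5 forbidden self-matches:
Σ_{j=0}^{5} (-1)^j C(5,j)(8-j)!
= C(5,0)·8! - C(5,1)·7! + C(5,2)·6! - C(5,3)·5! + C(5,4)·4! - C(5,5)·3!
= 40320 - 25200 + 7200 - 1200 + 120 - 6
= 21234

21234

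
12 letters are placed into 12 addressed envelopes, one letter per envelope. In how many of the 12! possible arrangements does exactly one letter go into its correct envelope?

176214840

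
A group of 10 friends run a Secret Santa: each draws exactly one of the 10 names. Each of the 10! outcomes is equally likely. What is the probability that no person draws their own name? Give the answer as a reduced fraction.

Favorable outcomes: !10 = 1334961.
Total outcomes: 10! = 3628800.
Probability = 1334961/3628800 = 16481/44800.

16481/44800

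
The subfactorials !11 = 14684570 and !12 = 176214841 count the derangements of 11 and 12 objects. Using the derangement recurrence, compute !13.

2290792932

!13 = (13-1)·(!12 + !11) = 12·(176214841 + 14684570) = 12·190899411 = 2290792932.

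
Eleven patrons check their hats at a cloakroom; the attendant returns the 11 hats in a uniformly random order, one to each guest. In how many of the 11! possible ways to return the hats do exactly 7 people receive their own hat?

2970

Pick the 7 fixed positions: C(11,7) = 330 ways.
The other 4 form a derangement: !4 = 9.
Total: 330 × 9 = 2970.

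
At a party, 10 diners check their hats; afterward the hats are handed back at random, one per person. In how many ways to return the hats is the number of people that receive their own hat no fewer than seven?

# with exactly i fixed is C(10,i)·!(10-i); sum over i=7..10:
  i=7: C(10,7)·!3 = 120·2 = 240
  i=8: C(10,8)·!2 = 45·1 = 45
  i=9: C(10,9)·!1 = 10·0 = 0
  i=10: C(10,10)·!0 = 1·1 = 1
Total = 286.

286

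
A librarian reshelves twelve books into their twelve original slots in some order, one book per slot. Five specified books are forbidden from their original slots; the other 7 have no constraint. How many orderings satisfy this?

Inclusion-exclusion on the 5 forbidden self-matches:
Σ_{j=0}^{5} (-1)^j C(5,j)(12-j)!
= C(5,0)·12! - C(5,1)·11! + C(5,2)·10! - C(5,3)·9! + C(5,4)·8! - C(5,5)·7!
= 479001600 - 199584000 + 36288000 - 3628800 + 201600 - 5040
= 312273360

312273360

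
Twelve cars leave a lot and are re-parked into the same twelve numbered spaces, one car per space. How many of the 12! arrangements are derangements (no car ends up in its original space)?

176214841

Recurrence: !12 = 11·(!11 + !10).
!12 = 11·(14684570 + 1334961) = 11·16019531 = 176214841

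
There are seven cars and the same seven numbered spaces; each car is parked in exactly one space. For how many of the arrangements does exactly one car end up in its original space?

1855

Pick the single fixed position: C(7,1) = 7 ways.
The remaining 6 must be deranged: !6 = 265.
Total: 7 × 265 = 1855.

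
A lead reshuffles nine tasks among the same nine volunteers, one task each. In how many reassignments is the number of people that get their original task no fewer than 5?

1339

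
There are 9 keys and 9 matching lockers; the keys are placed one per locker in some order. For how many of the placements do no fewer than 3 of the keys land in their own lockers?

29143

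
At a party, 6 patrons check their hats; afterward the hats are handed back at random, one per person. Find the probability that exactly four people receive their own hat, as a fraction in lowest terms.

1/48

Favorable outcomes: C(6,4)·!2 = 15·1 = 15.
Total outcomes: 6! = 720.
Probability = 15/720 = 1/48.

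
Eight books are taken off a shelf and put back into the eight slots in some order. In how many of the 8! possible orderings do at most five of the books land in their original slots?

# with exactly i fixed is C(8,i)·!(8-i); sum over i=0..5:
  i=0: C(8,0)·!8 = 1·14833 = 14833
  i=1: C(8,1)·!7 = 8·1854 = 14832
  i=2: C(8,2)·!6 = 28·265 = 7420
  i=3: C(8,3)·!5 = 56·44 = 2464
  i=4: C(8,4)·!4 = 70·9 = 630
  i=5: C(8,5)·!3 = 56·2 = 112
Total = 40291.

40291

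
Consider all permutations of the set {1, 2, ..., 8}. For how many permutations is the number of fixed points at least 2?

10655

Sum C(8,i)·!(8-i) for i = 2..8:
  i=2: C(8,2)·!6 = 28·265 = 7420
  i=3: C(8,3)·!5 = 56·44 = 2464
  i=4: C(8,4)·!4 = 70·9 = 630
  i=5: C(8,5)·!3 = 56·2 = 112
  i=6: C(8,6)·!2 = 28·1 = 28
  i=7: C(8,7)·!1 = 8·0 = 0
  i=8: C(8,8)·!0 = 1·1 = 1
Total = 10655.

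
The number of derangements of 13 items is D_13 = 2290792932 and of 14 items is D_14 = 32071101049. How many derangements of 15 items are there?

D_15 = (15-1)·(D_14 + D_13) = 14·(32071101049 + 2290792932) = 14·34361893981 = 481066515734.

481066515734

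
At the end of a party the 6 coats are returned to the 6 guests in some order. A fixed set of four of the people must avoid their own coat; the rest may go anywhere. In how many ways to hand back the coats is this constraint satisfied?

362

Inclusion-exclusion on the 4 forbidden self-matches:
Σ_{j=0}^{4} (-1)^j C(4,j)(6-j)!
= C(4,0)·6! - C(4,1)·5! + C(4,2)·4! - C(4,3)·3! + C(4,4)·2!
= 720 - 480 + 144 - 24 + 2
= 362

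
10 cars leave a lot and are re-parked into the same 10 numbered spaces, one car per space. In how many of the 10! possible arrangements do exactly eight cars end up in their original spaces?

45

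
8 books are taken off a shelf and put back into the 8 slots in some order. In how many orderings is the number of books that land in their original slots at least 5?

Sum C(8,i)·!(8-i) for i = 5..8:
  i=5: C(8,5)·!3 = 56·2 = 112
  i=6: C(8,6)·!2 = 28·1 = 28
  i=7: C(8,7)·!1 = 8·0 = 0
  i=8: C(8,8)·!0 = 1·1 = 1
Total = 141.

141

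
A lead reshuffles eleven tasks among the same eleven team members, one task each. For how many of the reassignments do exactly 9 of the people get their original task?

55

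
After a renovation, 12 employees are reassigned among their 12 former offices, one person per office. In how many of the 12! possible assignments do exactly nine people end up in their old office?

440

Choose which 9 of the 12 are fixed: C(12,9) = 220.
The remaining 3 must be deranged: !3 = 2.
Total: 220 × 2 = 440.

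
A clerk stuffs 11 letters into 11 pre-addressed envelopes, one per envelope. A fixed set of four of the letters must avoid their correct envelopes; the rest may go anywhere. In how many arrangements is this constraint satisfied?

27422640

Let A_j be the event that the j-th constrained one is fixed. By inclusion-exclusion over the 4 events:
Σ_{j=0}^{4} (-1)^j C(4,j)(11-j)!
= C(4,0)·11! - C(4,1)·10! + C(4,2)·9! - C(4,3)·8! + C(4,4)·7!
= 39916800 - 14515200 + 2177280 - 161280 + 5040
= 27422640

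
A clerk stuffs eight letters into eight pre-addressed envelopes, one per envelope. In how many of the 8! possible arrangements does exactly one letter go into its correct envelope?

Pick the single fixed position: C(8,1) = 8 ways.
The other 7 form a derangement: !7 = 1854.
Total: 8 × 1854 = 14832.

14832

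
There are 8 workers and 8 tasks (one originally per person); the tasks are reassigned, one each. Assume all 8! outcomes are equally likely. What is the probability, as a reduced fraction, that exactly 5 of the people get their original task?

Favorable outcomes: C(8,5)·!3 = 56·2 = 112.
Total outcomes: 8! = 40320.
Probability = 112/40320 = 1/360.

1/360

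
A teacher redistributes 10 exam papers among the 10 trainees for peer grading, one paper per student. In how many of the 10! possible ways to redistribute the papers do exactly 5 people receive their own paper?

11088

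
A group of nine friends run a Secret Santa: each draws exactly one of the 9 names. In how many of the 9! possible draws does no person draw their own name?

133496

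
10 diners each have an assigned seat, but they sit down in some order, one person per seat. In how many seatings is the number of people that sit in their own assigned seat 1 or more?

2293839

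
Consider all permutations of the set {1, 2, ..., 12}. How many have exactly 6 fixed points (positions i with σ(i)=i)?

Pick the 6 fixed positions: C(12,6) = 924 ways.
The other 6 form a derangement: !6 = 265.
Total: 924 × 265 = 244860.

244860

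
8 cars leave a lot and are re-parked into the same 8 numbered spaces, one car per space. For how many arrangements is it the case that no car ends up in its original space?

Recurrence: !8 = 7·(!7 + !6).
!8 = 7·(1854 + 265) = 7·2119 = 14833

14833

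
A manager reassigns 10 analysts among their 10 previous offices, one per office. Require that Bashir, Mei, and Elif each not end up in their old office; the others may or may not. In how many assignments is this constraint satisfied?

2656080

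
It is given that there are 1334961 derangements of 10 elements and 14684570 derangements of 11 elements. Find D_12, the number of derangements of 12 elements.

176214841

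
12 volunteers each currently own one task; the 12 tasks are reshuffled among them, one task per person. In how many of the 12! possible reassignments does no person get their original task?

By inclusion-exclusion, !12 = Σ (-1)^k · 12!/k! for k=0..12
= 12! - 12!/1! + 12!/2! - 12!/3! + 12!/4! - 12!/5! + 12!/6! - 12!/7! + 12!/8! - 12!/9! + 12!/10! - 12!/11! + 12!/12!
= 479001600 - 479001600 + 239500800 - 79833600 + 19958400 - 3991680 + 665280 - 95040 + 11880 - 1320 + 132 - 12 + 1
= 176214841

176214841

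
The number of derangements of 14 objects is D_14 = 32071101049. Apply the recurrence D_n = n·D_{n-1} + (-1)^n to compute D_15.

481066515734

D_15 = 15·32071101049 - 1 = 481066515734.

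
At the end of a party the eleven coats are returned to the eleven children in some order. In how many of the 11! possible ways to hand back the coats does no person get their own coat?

14684570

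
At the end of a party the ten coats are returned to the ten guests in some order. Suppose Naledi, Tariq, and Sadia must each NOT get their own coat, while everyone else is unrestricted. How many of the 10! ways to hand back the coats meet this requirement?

2656080

Let A_j be the event that the j-th constrained one is fixed. By inclusion-exclusion over the 3 events:
Σ_{j=0}^{3} (-1)^j C(3,j)(10-j)!
= C(3,0)·10! - C(3,1)·9! + C(3,2)·8! - C(3,3)·7!
= 3628800 - 1088640 + 120960 - 5040
= 2656080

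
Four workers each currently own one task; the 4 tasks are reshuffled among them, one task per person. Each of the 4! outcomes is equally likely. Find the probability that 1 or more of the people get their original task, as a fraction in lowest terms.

5/8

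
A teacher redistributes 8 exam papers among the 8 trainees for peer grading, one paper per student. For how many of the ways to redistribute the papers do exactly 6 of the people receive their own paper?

28

Choose which 6 of the 8 are fixed: C(8,6) = 28.
The remaining 2 must be deranged: !2 = 1.
Total: 28 × 1 = 28.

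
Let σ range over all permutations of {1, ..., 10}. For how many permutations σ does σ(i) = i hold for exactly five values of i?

11088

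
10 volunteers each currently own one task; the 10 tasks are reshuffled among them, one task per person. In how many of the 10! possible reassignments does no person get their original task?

1334961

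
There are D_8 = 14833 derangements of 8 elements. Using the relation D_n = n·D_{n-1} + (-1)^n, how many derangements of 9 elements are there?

D_9 = 9·14833 - 1 = 133496.

133496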